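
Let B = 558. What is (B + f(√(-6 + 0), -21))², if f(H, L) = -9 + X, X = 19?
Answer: 322624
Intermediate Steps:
f(H, L) = 10 (f(H, L) = -9 + 19 = 10)
(B + f(√(-6 + 0), -21))² = (558 + 10)² = 568² = 322624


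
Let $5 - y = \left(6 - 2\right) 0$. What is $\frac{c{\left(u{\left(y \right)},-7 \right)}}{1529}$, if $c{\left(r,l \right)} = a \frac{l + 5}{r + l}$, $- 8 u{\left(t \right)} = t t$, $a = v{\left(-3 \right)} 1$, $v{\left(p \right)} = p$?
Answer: $- \frac{16}{41283} \approx -0.00038757$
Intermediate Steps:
$y = 5$ ($y = 5 - \left(6 - 2\right) 0 = 5 - 4 \cdot 0 = 5 - 0 = 5 + 0 = 5$)
$a = -3$ ($a = \left(-3\right) 1 = -3$)
$u{\left(t \right)} = - \frac{t^{2}}{8}$ ($u{\left(t \right)} = - \frac{t t}{8} = - \frac{t^{2}}{8}$)
$c{\left(r,l \right)} = - \frac{3 \left(5 + l\right)}{l + r}$ ($c{\left(r,l \right)} = - 3 \frac{l + 5}{r + l} = - 3 \frac{5 + l}{l + r} = - \frac{3 \left(5 + l\right)}{l + r}$)
$\frac{c{\left(u{\left(y \right)},-7 \right)}}{1529} = \frac{3 \frac{1}{-7 - \frac{5^{2}}{8}} \left(-5 - -7\right)}{1529} = \frac{3 \left(-5 + 7\right)}{-7 - \frac{25}{8}} \cdot \frac{1}{1529} = 3 \frac{1}{-7 - \frac{25}{8}} \cdot 2 \cdot \frac{1}{1529} = 3 \frac{1}{- \frac{81}{8}} \cdot 2 \cdot \frac{1}{1529} = 3 \left(- \frac{8}{81}\right) 2 \cdot \frac{1}{1529} = \left(- \frac{16}{27}\right) \frac{1}{1529} = - \frac{16}{41283}$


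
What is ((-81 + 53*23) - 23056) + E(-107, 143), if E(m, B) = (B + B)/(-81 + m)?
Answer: -2060435/94 ≈ -21920.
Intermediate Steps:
E(m, B) = 2*B/(-81 + m) (E(m, B) = (2*B)/(-81 + m) = 2*B/(-81 + m))
((-81 + 53*23) - 23056) + E(-107, 143) = ((-81 + 53*23) - 23056) + 2*143/(-81 - 107) = ((-81 + 1219) - 23056) + 2*143/(-188) = (1138 - 23056) + 2*143*(-1/188) = -21918 - 143/94 = -2060435/94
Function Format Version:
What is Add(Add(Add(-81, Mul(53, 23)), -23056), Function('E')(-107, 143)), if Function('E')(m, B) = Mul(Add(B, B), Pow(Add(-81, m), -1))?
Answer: Rational(-2060435, 94) ≈ -21920.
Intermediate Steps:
Function('E')(m, B) = Mul(2, B, Pow(Add(-81, m), -1)) (Function('E')(m, B) = Mul(Mul(2, B), Pow(Add(-81, m), -1)) = Mul(2, B, Pow(Add(-81, m), -1)))
Add(Add(Add(-81, Mul(53, 23)), -23056), Function('E')(-107, 143)) = Add(Add(Add(-81, Mul(53, 23)), -23056), Mul(2, 143, Pow(Add(-81, -107), -1))) = Add(Add(Add(-81, 1219), -23056), Mul(2, 143, Pow(-188, -1))) = Add(Add(1138, -23056), Mul(2, 143, Rational(-1, 188))) = Add(-21918, Rational(-143, 94)) = Rational(-2060435, 94)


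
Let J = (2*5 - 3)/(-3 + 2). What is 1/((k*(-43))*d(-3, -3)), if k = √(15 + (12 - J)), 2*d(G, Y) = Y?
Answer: √34/2193 ≈ 0.0026589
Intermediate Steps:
d(G, Y) = Y/2
J = -7 (J = (10 - 3)/(-1) = 7*(-1) = -7)
k = √34 (k = √(15 + (12 - 1*(-7))) = √(15 + (12 + 7)) = √(15 + 19) = √34 ≈ 5.8309)
1/((k*(-43))*d(-3, -3)) = 1/((√34*(-43))*((½)*(-3))) = 1/(-43*√34*(-3/2)) = 1/(129*√34/2) = √34/2193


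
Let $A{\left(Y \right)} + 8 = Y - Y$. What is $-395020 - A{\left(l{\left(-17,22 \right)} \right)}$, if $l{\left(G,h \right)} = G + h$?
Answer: $-395012$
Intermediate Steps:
$A{\left(Y \right)} = -8$ ($A{\left(Y \right)} = -8 + \left(Y - Y\right) = -8 + 0 = -8$)
$-395020 - A{\left(l{\left(-17,22 \right)} \right)} = -395020 - -8 = -395020 + 8 = -395012$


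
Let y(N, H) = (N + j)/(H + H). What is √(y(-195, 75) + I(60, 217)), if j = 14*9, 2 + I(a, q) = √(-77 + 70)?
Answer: √(-246 + 100*I*√7)/10 ≈ 0.75918 + 1.7425*I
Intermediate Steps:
I(a, q) = -2 + I*√7 (I(a, q) = -2 + √(-77 + 70) = -2 + √(-7) = -2 + I*√7)
j = 126
y(N, H) = (126 + N)/(2*H) (y(N, H) = (N + 126)/(H + H) = (126 + N)/((2*H)) = (126 + N)*(1/(2*H)) = (126 + N)/(2*H))
√(y(-195, 75) + I(60, 217)) = √((½)*(126 - 195)/75 + (-2 + I*√7)) = √((½)*(1/75)*(-69) + (-2 + I*√7)) = √(-23/50 + (-2 + I*√7)) = √(-123/50 + I*√7)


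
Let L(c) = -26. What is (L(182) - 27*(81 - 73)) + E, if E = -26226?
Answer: -26468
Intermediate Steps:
(L(182) - 27*(81 - 73)) + E = (-26 - 27*(81 - 73)) - 26226 = (-26 - 27*8) - 26226 = (-26 - 216) - 26226 = -242 - 26226 = -26468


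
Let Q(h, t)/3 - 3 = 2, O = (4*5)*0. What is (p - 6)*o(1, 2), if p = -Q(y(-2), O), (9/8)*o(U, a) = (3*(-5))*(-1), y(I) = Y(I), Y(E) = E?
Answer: -280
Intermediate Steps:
y(I) = I
O = 0 (O = 20*0 = 0)
Q(h, t) = 15 (Q(h, t) = 9 + 3*2 = 9 + 6 = 15)
o(U, a) = 40/3 (o(U, a) = 8*((3*(-5))*(-1))/9 = 8*(-15*(-1))/9 = (8/9)*15 = 40/3)
p = -15 (p = -1*15 = -15)
(p - 6)*o(1, 2) = (-15 - 6)*(40/3) = -21*40/3 = -280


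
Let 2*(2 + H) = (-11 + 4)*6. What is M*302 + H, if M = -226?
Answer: -68275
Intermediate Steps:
H = -23 (H = -2 + ((-11 + 4)*6)/2 = -2 + (-7*6)/2 = -2 + (½)*(-42) = -2 - 21 = -23)
M*302 + H = -226*302 - 23 = -68252 - 23 = -68275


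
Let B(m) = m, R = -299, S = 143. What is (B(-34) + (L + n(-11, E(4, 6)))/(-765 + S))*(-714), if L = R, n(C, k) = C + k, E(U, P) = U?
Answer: 7440594/311 ≈ 23925.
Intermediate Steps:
L = -299
(B(-34) + (L + n(-11, E(4, 6)))/(-765 + S))*(-714) = (-34 + (-299 + (-11 + 4))/(-765 + 143))*(-714) = (-34 + (-299 - 7)/(-622))*(-714) = (-34 - 306*(-1/622))*(-714) = (-34 + 153/311)*(-714) = -10421/311*(-714) = 7440594/311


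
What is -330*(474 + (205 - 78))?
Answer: -198330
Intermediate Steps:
-330*(474 + (205 - 78)) = -330*(474 + 127) = -330*601 = -198330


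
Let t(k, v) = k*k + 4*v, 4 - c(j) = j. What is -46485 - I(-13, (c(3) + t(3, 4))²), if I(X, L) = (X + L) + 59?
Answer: -47207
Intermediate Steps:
c(j) = 4 - j
t(k, v) = k² + 4*v
I(X, L) = 59 + L + X (I(X, L) = (L + X) + 59 = 59 + L + X)
-46485 - I(-13, (c(3) + t(3, 4))²) = -46485 - (59 + ((4 - 1*3) + (3² + 4*4))² - 13) = -46485 - (59 + ((4 - 3) + (9 + 16))² - 13) = -46485 - (59 + (1 + 25)² - 13) = -46485 - (59 + 26² - 13) = -46485 - (59 + 676 - 13) = -46485 - 1*722 = -46485 - 722 = -47207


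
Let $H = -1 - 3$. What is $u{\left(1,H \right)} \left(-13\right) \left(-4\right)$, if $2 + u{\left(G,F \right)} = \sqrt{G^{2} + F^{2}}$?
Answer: $-104 + 52 \sqrt{17} \approx 110.4$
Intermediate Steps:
$H = -4$
$u{\left(G,F \right)} = -2 + \sqrt{F^{2} + G^{2}}$ ($u{\left(G,F \right)} = -2 + \sqrt{G^{2} + F^{2}} = -2 + \sqrt{F^{2} + G^{2}}$)
$u{\left(1,H \right)} \left(-13\right) \left(-4\right) = \left(-2 + \sqrt{\left(-4\right)^{2} + 1^{2}}\right) \left(-13\right) \left(-4\right) = \left(-2 + \sqrt{16 + 1}\right) \left(-13\right) \left(-4\right) = \left(-2 + \sqrt{17}\right) \left(-13\right) \left(-4\right) = \left(26 - 13 \sqrt{17}\right) \left(-4\right) = -104 + 52 \sqrt{17}$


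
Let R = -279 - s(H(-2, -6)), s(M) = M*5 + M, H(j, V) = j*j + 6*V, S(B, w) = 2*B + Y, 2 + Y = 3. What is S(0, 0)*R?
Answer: -87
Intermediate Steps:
Y = 1 (Y = -2 + 3 = 1)
S(B, w) = 1 + 2*B (S(B, w) = 2*B + 1 = 1 + 2*B)
H(j, V) = j**2 + 6*V
s(M) = 6*M (s(M) = 5*M + M = 6*M)
R = -87 (R = -279 - 6*((-2)**2 + 6*(-6)) = -279 - 6*(4 - 36) = -279 - 6*(-32) = -279 - 1*(-192) = -279 + 192 = -87)
S(0, 0)*R = (1 + 2*0)*(-87) = (1 + 0)*(-87) = 1*(-87) = -87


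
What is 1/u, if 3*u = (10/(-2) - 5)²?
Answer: 3/100 ≈ 0.030000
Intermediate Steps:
u = 100/3 (u = (10/(-2) - 5)²/3 = (10*(-½) - 5)²/3 = (-5 - 5)²/3 = (⅓)*(-10)² = (⅓)*100 = 100/3 ≈ 33.333)
1/u = 1/(100/3) = 3/100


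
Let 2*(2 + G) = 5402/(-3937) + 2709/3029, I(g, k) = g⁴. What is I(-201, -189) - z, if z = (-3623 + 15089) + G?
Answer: 38929234444497927/23850346 ≈ 1.6322e+9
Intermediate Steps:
G = -53398017/23850346 (G = -2 + (5402/(-3937) + 2709/3029)/2 = -2 + (5402*(-1/3937) + 2709*(1/3029))/2 = -2 + (-5402/3937 + 2709/3029)/2 = -2 + (½)*(-5697325/11925173) = -2 - 5697325/23850346 = -53398017/23850346 ≈ -2.2389)
z = 273414669219/23850346 (z = (-3623 + 15089) - 53398017/23850346 = 11466 - 53398017/23850346 = 273414669219/23850346 ≈ 11464.)
I(-201, -189) - z = (-201)⁴ - 1*273414669219/23850346 = 1632240801 - 273414669219/23850346 = 38929234444497927/23850346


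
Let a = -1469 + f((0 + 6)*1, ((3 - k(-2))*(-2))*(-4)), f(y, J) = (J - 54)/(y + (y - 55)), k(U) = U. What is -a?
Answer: 63153/43 ≈ 1468.7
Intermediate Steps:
f(y, J) = (-54 + J)/(-55 + 2*y) (f(y, J) = (-54 + J)/(y + (-55 + y)) = (-54 + J)/(-55 + 2*y))
a = -63153/43 (a = -1469 + (-54 + ((3 - 1*(-2))*(-2))*(-4))/(-55 + 2*((0 + 6)*1)) = -1469 + (-54 + ((3 + 2)*(-2))*(-4))/(-55 + 2*(6*1)) = -1469 + (-54 + (5*(-2))*(-4))/(-55 + 2*6) = -1469 + (-54 - 10*(-4))/(-55 + 12) = -1469 + (-54 + 40)/(-43) = -1469 - 1/43*(-14) = -1469 + 14/43 = -63153/43 ≈ -1468.7)
-a = -1*(-63153/43) = 63153/43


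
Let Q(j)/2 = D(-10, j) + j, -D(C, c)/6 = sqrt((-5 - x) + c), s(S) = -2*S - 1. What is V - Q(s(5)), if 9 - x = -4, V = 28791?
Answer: 28813 + 12*I*sqrt(29) ≈ 28813.0 + 64.622*I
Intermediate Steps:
s(S) = -1 - 2*S
x = 13 (x = 9 - 1*(-4) = 9 + 4 = 13)
D(C, c) = -6*sqrt(-18 + c) (D(C, c) = -6*sqrt((-5 - 1*13) + c) = -6*sqrt((-5 - 13) + c) = -6*sqrt(-18 + c))
Q(j) = -12*sqrt(-18 + j) + 2*j (Q(j) = 2*(-6*sqrt(-18 + j) + j) = 2*(j - 6*sqrt(-18 + j)) = -12*sqrt(-18 + j) + 2*j)
V - Q(s(5)) = 28791 - (-12*sqrt(-18 + (-1 - 2*5)) + 2*(-1 - 2*5)) = 28791 - (-12*sqrt(-18 + (-1 - 10)) + 2*(-1 - 10)) = 28791 - (-12*sqrt(-18 - 11) + 2*(-11)) = 28791 - (-12*I*sqrt(29) - 22) = 28791 - (-22 - 12*I*sqrt(29)) = 28791 + (22 + 12*I*sqrt(29)) = 28813 + 12*I*sqrt(29)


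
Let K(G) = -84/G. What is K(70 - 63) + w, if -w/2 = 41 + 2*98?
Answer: -486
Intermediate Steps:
w = -474 (w = -2*(41 + 2*98) = -2*(41 + 196) = -2*237 = -474)
K(70 - 63) + w = -84/(70 - 63) - 474 = -84/7 - 474 = -84*⅐ - 474 = -12 - 474 = -486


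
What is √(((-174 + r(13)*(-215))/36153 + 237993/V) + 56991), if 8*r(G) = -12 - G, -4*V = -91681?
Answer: √1113295210557318239916270/4419390924 ≈ 238.75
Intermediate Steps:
V = 91681/4 (V = -¼*(-91681) = 91681/4 ≈ 22920.)
r(G) = -3/2 - G/8 (r(G) = (-12 - G)/8 = -3/2 - G/8)
√(((-174 + r(13)*(-215))/36153 + 237993/V) + 56991) = √(((-174 + (-3/2 - ⅛*13)*(-215))/36153 + 237993/(91681/4)) + 56991) = √(((-174 + (-3/2 - 13/8)*(-215))*(1/36153) + 237993*(4/91681)) + 56991) = √(((-174 - 25/8*(-215))*(1/36153) + 951972/91681) + 56991) = √(((-174 + 5375/8)*(1/36153) + 951972/91681) + 56991) = √(((3983/8)*(1/36153) + 951972/91681) + 56991) = √((3983/289224 + 951972/91681) + 56991) = √(275698315151/26516345544 + 56991) = √(1511468747213255/26516345544) = √1113295210557318239916270/4419390924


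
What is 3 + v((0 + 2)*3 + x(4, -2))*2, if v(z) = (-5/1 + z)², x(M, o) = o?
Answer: 5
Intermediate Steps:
v(z) = (-5 + z)² (v(z) = (-5*1 + z)² = (-5 + z)²)
3 + v((0 + 2)*3 + x(4, -2))*2 = 3 + (-5 + ((0 + 2)*3 - 2))²*2 = 3 + (-5 + (2*3 - 2))²*2 = 3 + (-5 + (6 - 2))²*2 = 3 + (-5 + 4)²*2 = 3 + (-1)²*2 = 3 + 1*2 = 3 + 2 = 5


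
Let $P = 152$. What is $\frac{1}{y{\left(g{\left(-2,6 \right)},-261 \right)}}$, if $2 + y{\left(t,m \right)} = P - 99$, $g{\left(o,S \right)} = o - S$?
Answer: $\frac{1}{51} \approx 0.019608$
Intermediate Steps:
$y{\left(t,m \right)} = 51$ ($y{\left(t,m \right)} = -2 + \left(152 - 99\right) = -2 + 53 = 51$)
$\frac{1}{y{\left(g{\left(-2,6 \right)},-261 \right)}} = \frac{1}{51}$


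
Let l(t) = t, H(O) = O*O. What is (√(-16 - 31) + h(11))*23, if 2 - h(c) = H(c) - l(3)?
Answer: -2668 + 23*I*√47 ≈ -2668.0 + 157.68*I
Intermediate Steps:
H(O) = O²
h(c) = 5 - c² (h(c) = 2 - (c² - 1*3) = 2 - (c² - 3) = 2 - (-3 + c²) = 2 + (3 - c²) = 5 - c²)
(√(-16 - 31) + h(11))*23 = (√(-16 - 31) + (5 - 1*11²))*23 = (√(-47) + (5 - 1*121))*23 = (I*√47 + (5 - 121))*23 = (I*√47 - 116)*23 = (-116 + I*√47)*23 = -2668 + 23*I*√47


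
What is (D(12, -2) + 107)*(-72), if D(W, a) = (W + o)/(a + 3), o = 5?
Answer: -8928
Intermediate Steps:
D(W, a) = (5 + W)/(3 + a) (D(W, a) = (W + 5)/(a + 3) = (5 + W)/(3 + a))
(D(12, -2) + 107)*(-72) = ((5 + 12)/(3 - 2) + 107)*(-72) = (17/1 + 107)*(-72) = (1*17 + 107)*(-72) = (17 + 107)*(-72) = 124*(-72) = -8928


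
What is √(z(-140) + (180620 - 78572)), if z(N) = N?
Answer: 2*√25477 ≈ 319.23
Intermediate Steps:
√(z(-140) + (180620 - 78572)) = √(-140 + (180620 - 78572)) = √(-140 + 102048) = √101908 = 2*√25477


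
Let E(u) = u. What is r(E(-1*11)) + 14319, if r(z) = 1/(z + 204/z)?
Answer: 4653664/325 ≈ 14319.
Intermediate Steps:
r(E(-1*11)) + 14319 = (-1*11)/(204 + (-1*11)²) + 14319 = -11/(204 + (-11)²) + 14319 = -11/(204 + 121) + 14319 = -11/325 + 14319 = 4653664/325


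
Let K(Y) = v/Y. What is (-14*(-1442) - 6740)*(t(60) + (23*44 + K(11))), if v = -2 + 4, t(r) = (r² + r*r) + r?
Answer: 1223687312/11 ≈ 1.1124e+8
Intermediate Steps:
t(r) = r + 2*r² (t(r) = (r² + r²) + r = 2*r² + r = r + 2*r²)
v = 2
K(Y) = 2/Y
(-14*(-1442) - 6740)*(t(60) + (23*44 + K(11))) = (-14*(-1442) - 6740)*(60*(1 + 2*60) + (23*44 + 2/11)) = (20188 - 6740)*(60*(1 + 120) + (1012 + 2*(1/11))) = 13448*(60*121 + (1012 + 2/11)) = 13448*(7260 + 11134/11) = 13448*(90994/11) = 1223687312/11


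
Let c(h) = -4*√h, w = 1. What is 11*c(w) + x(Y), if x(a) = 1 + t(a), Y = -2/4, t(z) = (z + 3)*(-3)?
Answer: -101/2 ≈ -50.500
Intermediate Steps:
t(z) = -9 - 3*z (t(z) = (3 + z)*(-3) = -9 - 3*z)
Y = -½ (Y = -2*¼ = -½ ≈ -0.50000)
x(a) = -8 - 3*a (x(a) = 1 + (-9 - 3*a) = -8 - 3*a)
11*c(w) + x(Y) = 11*(-4*√1) + (-8 - 3*(-½)) = 11*(-4*1) + (-8 + 3/2) = 11*(-4) - 13/2 = -44 - 13/2 = -101/2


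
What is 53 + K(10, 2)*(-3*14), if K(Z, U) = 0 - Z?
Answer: 473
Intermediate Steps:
K(Z, U) = -Z
53 + K(10, 2)*(-3*14) = 53 + (-1*10)*(-3*14) = 53 - 10*(-42) = 53 + 420 = 473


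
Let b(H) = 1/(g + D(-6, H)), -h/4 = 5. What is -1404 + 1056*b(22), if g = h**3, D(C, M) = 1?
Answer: -11231652/7999 ≈ -1404.1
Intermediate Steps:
h = -20 (h = -4*5 = -20)
g = -8000 (g = (-20)**3 = -8000)
b(H) = -1/7999 (b(H) = 1/(-8000 + 1) = 1/(-7999) = -1/7999)
-1404 + 1056*b(22) = -1404 + 1056*(-1/7999) = -1404 - 1056/7999 = -11231652/7999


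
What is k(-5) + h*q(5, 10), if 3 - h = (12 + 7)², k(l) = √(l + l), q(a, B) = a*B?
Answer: -17900 + I*√10 ≈ -17900.0 + 3.1623*I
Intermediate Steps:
q(a, B) = B*a
k(l) = √2*√l (k(l) = √(2*l) = √2*√l)
h = -358 (h = 3 - (12 + 7)² = 3 - 1*19² = 3 - 1*361 = 3 - 361 = -358)
k(-5) + h*q(5, 10) = √2*√(-5) - 3580*5 = √2*(I*√5) - 358*50 = I*√10 - 17900 = -17900 + I*√10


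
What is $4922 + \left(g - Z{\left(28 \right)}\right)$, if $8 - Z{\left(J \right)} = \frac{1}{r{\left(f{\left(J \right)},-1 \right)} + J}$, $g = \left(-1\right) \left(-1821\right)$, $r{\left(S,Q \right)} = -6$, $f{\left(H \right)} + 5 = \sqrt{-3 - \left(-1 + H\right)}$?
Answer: $\frac{148171}{22} \approx 6735.0$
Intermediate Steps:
$f{\left(H \right)} = -5 + \sqrt{-2 - H}$ ($f{\left(H \right)} = -5 + \sqrt{-3 - \left(-1 + H\right)} = -5 + \sqrt{-2 - H}$)
$g = 1821$
$Z{\left(J \right)} = 8 - \frac{1}{-6 + J}$
$4922 + \left(g - Z{\left(28 \right)}\right) = 4922 + \left(1821 - \frac{-49 + 8 \cdot 28}{-6 + 28}\right) = 4922 + \left(1821 - \frac{-49 + 224}{22}\right) = 4922 + \left(1821 - \frac{1}{22} \cdot 175\right) = 4922 + \left(1821 - \frac{175}{22}\right) = 4922 + \frac{39887}{22} = \frac{148171}{22}$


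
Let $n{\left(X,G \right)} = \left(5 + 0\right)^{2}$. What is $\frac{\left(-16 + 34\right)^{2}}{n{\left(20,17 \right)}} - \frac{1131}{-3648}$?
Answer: $\frac{403409}{30400} \approx 13.27$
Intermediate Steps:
$n{\left(X,G \right)} = 25$ ($n{\left(X,G \right)} = 5^{2} = 25$)
$\frac{\left(-16 + 34\right)^{2}}{n{\left(20,17 \right)}} - \frac{1131}{-3648} = \frac{\left(-16 + 34\right)^{2}}{25} - \frac{1131}{-3648} = 18^{2} \cdot \frac{1}{25} - - \frac{377}{1216} = 324 \cdot \frac{1}{25} + \frac{377}{1216} = \frac{324}{25} + \frac{377}{1216} = \frac{403409}{30400}$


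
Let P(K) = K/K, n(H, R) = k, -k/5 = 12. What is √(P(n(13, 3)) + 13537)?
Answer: √13538 ≈ 116.35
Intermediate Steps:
k = -60 (k = -5*12 = -60)
n(H, R) = -60
P(K) = 1
√(P(n(13, 3)) + 13537) = √(1 + 13537) = √13538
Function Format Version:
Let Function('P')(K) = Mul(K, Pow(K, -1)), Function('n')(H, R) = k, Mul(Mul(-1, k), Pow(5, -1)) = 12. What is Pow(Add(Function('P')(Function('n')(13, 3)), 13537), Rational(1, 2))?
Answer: Pow(13538, Rational(1, 2)) ≈ 116.35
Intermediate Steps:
k = -60 (k = Mul(-5, 12) = -60)
Function('n')(H, R) = -60
Function('P')(K) = 1
Pow(Add(Function('P')(Function('n')(13, 3)), 13537), Rational(1, 2)) = Pow(Add(1, 13537), Rational(1, 2)) = Pow(13538, Rational(1, 2))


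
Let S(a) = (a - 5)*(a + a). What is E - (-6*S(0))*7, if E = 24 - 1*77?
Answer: -53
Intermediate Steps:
E = -53 (E = 24 - 77 = -53)
S(a) = 2*a*(-5 + a) (S(a) = (-5 + a)*(2*a) = 2*a*(-5 + a))
E - (-6*S(0))*7 = -53 - (-12*0*(-5 + 0))*7 = -53 - (-12*0*(-5))*7 = -53 - (-6*0)*7 = -53 - 0*7 = -53 - 1*0 = -53 + 0 = -53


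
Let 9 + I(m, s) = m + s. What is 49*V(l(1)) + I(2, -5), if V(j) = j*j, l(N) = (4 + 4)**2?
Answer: 200692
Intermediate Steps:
l(N) = 64 (l(N) = 8**2 = 64)
V(j) = j**2
I(m, s) = -9 + m + s (I(m, s) = -9 + (m + s) = -9 + m + s)
49*V(l(1)) + I(2, -5) = 49*64**2 + (-9 + 2 - 5) = 49*4096 - 12 = 200704 - 12 = 200692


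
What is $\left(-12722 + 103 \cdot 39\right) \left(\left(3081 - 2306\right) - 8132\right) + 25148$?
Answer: $64067833$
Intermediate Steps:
$\left(-12722 + 103 \cdot 39\right) \left(\left(3081 - 2306\right) - 8132\right) + 25148 = \left(-12722 + 4017\right) \left(\left(3081 - 2306\right) - 8132\right) + 25148 = - 8705 \left(775 - 8132\right) + 25148 = \left(-8705\right) \left(-7357\right) + 25148 = 64042685 + 25148 = 64067833$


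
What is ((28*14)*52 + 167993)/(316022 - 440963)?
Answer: -188377/124941 ≈ -1.5077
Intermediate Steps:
((28*14)*52 + 167993)/(316022 - 440963) = (392*52 + 167993)/(-124941) = (20384 + 167993)*(-1/124941) = 188377*(-1/124941) = -188377/124941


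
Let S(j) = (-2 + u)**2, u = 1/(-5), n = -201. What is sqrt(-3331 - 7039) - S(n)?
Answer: -121/25 + I*sqrt(10370) ≈ -4.84 + 101.83*I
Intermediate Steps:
u = -1/5 ≈ -0.20000
S(j) = 121/25 (S(j) = (-2 - 1/5)**2 = (-11/5)**2 = 121/25)
sqrt(-3331 - 7039) - S(n) = sqrt(-3331 - 7039) - 1*121/25 = sqrt(-10370) - 121/25 = I*sqrt(10370) - 121/25 = -121/25 + I*sqrt(10370)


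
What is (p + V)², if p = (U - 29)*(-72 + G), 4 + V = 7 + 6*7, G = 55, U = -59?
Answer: 2374681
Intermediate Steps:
V = 45 (V = -4 + (7 + 6*7) = -4 + (7 + 42) = -4 + 49 = 45)
p = 1496 (p = (-59 - 29)*(-72 + 55) = -88*(-17) = 1496)
(p + V)² = (1496 + 45)² = 1541² = 2374681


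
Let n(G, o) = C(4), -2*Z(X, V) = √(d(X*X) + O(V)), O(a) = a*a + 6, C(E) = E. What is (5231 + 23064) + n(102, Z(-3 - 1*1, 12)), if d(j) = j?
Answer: 28299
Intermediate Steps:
O(a) = 6 + a² (O(a) = a² + 6 = 6 + a²)
Z(X, V) = -√(6 + V² + X²)/2 (Z(X, V) = -√(X*X + (6 + V²))/2 = -√(X² + (6 + V²))/2 = -√(6 + V² + X²)/2)
n(G, o) = 4
(5231 + 23064) + n(102, Z(-3 - 1*1, 12)) = (5231 + 23064) + 4 = 28295 + 4 = 28299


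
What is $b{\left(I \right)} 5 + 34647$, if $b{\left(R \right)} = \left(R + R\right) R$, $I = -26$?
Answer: $41407$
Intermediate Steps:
$b{\left(R \right)} = 2 R^{2}$ ($b{\left(R \right)} = 2 R R = 2 R^{2}$)
$b{\left(I \right)} 5 + 34647 = 2 \left(-26\right)^{2} \cdot 5 + 34647 = 2 \cdot 676 \cdot 5 + 34647 = 1352 \cdot 5 + 34647 = 6760 + 34647 = 41407$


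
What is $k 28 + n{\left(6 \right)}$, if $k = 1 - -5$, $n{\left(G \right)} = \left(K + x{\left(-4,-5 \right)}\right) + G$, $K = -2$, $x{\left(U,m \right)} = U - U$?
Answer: $172$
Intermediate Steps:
$x{\left(U,m \right)} = 0$
$n{\left(G \right)} = -2 + G$ ($n{\left(G \right)} = \left(-2 + 0\right) + G = -2 + G$)
$k = 6$ ($k = 1 + 5 = 6$)
$k 28 + n{\left(6 \right)} = 6 \cdot 28 + \left(-2 + 6\right) = 168 + 4 = 172$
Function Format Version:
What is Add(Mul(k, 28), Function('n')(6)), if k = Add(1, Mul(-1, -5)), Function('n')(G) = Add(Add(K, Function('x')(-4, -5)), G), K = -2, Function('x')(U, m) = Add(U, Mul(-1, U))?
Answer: 172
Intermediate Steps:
Function('x')(U, m) = 0
Function('n')(G) = Add(-2, G) (Function('n')(G) = Add(Add(-2, 0), G) = Add(-2, G))
k = 6 (k = Add(1, 5) = 6)
Add(Mul(k, 28), Function('n')(6)) = Add(Mul(6, 28), Add(-2, 6)) = Add(168, 4) = 172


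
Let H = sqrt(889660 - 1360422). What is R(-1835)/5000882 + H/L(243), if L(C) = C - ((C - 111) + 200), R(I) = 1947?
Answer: 1947/5000882 - I*sqrt(470762)/89 ≈ 0.00038933 - 7.7092*I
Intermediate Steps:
H = I*sqrt(470762) (H = sqrt(-470762) = I*sqrt(470762) ≈ 686.12*I)
L(C) = -89 (L(C) = C - ((-111 + C) + 200) = C - (89 + C) = C + (-89 - C) = -89)
R(-1835)/5000882 + H/L(243) = 1947/5000882 + (I*sqrt(470762))/(-89) = 1947*(1/5000882) + (I*sqrt(470762))*(-1/89) = 1947/5000882 - I*sqrt(470762)/89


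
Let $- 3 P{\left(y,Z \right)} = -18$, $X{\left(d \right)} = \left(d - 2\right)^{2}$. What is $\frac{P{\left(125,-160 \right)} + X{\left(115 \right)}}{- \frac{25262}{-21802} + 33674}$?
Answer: $\frac{27852055}{73418581} \approx 0.37936$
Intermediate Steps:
$X{\left(d \right)} = \left(-2 + d\right)^{2}$
$P{\left(y,Z \right)} = 6$ ($P{\left(y,Z \right)} = \left(- \frac{1}{3}\right) \left(-18\right) = 6$)
$\frac{P{\left(125,-160 \right)} + X{\left(115 \right)}}{- \frac{25262}{-21802} + 33674} = \frac{6 + \left(-2 + 115\right)^{2}}{- \frac{25262}{-21802} + 33674} = \frac{6 + 113^{2}}{\left(-25262\right) \left(- \frac{1}{21802}\right) + 33674} = \frac{6 + 12769}{\frac{12631}{10901} + 33674} = \frac{12775}{\frac{367092905}{10901}} = 12775 \cdot \frac{10901}{367092905} = \frac{27852055}{73418581}$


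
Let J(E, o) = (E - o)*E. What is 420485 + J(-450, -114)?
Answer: 571685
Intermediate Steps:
J(E, o) = E*(E - o)
420485 + J(-450, -114) = 420485 - 450*(-450 - 1*(-114)) = 420485 - 450*(-450 + 114) = 420485 - 450*(-336) = 420485 + 151200 = 571685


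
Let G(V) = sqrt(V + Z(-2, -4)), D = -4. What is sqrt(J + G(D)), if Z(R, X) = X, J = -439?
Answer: sqrt(-439 + 2*I*sqrt(2)) ≈ 0.0675 + 20.952*I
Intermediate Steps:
G(V) = sqrt(-4 + V) (G(V) = sqrt(V - 4) = sqrt(-4 + V))
sqrt(J + G(D)) = sqrt(-439 + sqrt(-4 - 4)) = sqrt(-439 + sqrt(-8)) = sqrt(-439 + 2*I*sqrt(2))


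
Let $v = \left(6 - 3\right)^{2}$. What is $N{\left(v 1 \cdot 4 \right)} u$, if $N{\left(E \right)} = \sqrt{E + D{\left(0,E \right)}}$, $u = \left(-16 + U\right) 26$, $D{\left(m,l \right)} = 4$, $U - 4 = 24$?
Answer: $624 \sqrt{10} \approx 1973.3$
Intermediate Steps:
$U = 28$ ($U = 4 + 24 = 28$)
$v = 9$ ($v = 3^{2} = 9$)
$u = 312$ ($u = \left(-16 + 28\right) 26 = 12 \cdot 26 = 312$)
$N{\left(E \right)} = \sqrt{4 + E}$ ($N{\left(E \right)} = \sqrt{E + 4} = \sqrt{4 + E}$)
$N{\left(v 1 \cdot 4 \right)} u = \sqrt{4 + 9 \cdot 1 \cdot 4} \cdot 312 = \sqrt{4 + 9 \cdot 4} \cdot 312 = \sqrt{4 + 36} \cdot 312 = \sqrt{40} \cdot 312 = 2 \sqrt{10} \cdot 312 = 624 \sqrt{10}$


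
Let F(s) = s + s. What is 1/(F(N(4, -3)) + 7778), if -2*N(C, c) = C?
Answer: 1/7774 ≈ 0.00012863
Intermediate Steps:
N(C, c) = -C/2
F(s) = 2*s
1/(F(N(4, -3)) + 7778) = 1/(2*(-1/2*4) + 7778) = 1/(2*(-2) + 7778) = 1/(-4 + 7778) = 1/7774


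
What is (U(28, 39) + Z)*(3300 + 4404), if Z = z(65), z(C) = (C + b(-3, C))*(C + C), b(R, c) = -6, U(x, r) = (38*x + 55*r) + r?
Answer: 84112272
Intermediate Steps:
U(x, r) = 38*x + 56*r
z(C) = 2*C*(-6 + C) (z(C) = (C - 6)*(C + C) = (-6 + C)*(2*C) = 2*C*(-6 + C))
Z = 7670 (Z = 2*65*(-6 + 65) = 2*65*59 = 7670)
(U(28, 39) + Z)*(3300 + 4404) = ((38*28 + 56*39) + 7670)*(3300 + 4404) = ((1064 + 2184) + 7670)*7704 = (3248 + 7670)*7704 = 10918*7704 = 84112272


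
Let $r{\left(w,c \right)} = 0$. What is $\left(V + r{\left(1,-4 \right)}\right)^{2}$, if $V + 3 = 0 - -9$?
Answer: $36$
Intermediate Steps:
$V = 6$ ($V = -3 + \left(0 - -9\right) = -3 + \left(0 + 9\right) = -3 + 9 = 6$)
$\left(V + r{\left(1,-4 \right)}\right)^{2} = \left(6 + 0\right)^{2} = 6^{2} = 36$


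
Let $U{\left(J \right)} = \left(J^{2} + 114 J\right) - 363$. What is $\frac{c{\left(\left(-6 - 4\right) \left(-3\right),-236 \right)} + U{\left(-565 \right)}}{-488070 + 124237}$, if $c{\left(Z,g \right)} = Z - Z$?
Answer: $- \frac{254452}{363833} \approx -0.69936$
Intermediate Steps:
$U{\left(J \right)} = -363 + J^{2} + 114 J$
$c{\left(Z,g \right)} = 0$
$\frac{c{\left(\left(-6 - 4\right) \left(-3\right),-236 \right)} + U{\left(-565 \right)}}{-488070 + 124237} = \frac{0 + \left(-363 + \left(-565\right)^{2} + 114 \left(-565\right)\right)}{-488070 + 124237} = \frac{0 - -254452}{-363833} = \left(0 + 254452\right) \left(- \frac{1}{363833}\right) = 254452 \left(- \frac{1}{363833}\right) = - \frac{254452}{363833}$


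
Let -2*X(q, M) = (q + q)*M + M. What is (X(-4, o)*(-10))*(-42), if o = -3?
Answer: -4410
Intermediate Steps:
X(q, M) = -M/2 - M*q (X(q, M) = -((q + q)*M + M)/2 = -((2*q)*M + M)/2 = -(2*M*q + M)/2 = -(M + 2*M*q)/2 = -M/2 - M*q)
(X(-4, o)*(-10))*(-42) = (-1*(-3)*(½ - 4)*(-10))*(-42) = (-1*(-3)*(-7/2)*(-10))*(-42) = -21/2*(-10)*(-42) = 105*(-42) = -4410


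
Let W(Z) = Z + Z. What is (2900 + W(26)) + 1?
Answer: 2953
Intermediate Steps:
W(Z) = 2*Z
(2900 + W(26)) + 1 = (2900 + 2*26) + 1 = (2900 + 52) + 1 = 2952 + 1 = 2953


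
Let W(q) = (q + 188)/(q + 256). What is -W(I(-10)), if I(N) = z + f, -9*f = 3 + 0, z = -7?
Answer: -271/373 ≈ -0.72654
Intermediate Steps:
f = -1/3 (f = -(3 + 0)/9 = -1/9*3 = -1/3 ≈ -0.33333)
I(N) = -22/3 (I(N) = -7 - 1/3 = -22/3)
W(q) = (188 + q)/(256 + q)
-W(I(-10)) = -(188 - 22/3)/(256 - 22/3) = -542/(746/3*3) = -3*542/(746*3) = -1*271/373 = -271/373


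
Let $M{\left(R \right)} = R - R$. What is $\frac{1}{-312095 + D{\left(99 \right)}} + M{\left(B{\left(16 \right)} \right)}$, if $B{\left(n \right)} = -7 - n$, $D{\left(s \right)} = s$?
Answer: $- \frac{1}{311996} \approx -3.2052 \cdot 10^{-6}$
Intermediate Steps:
$M{\left(R \right)} = 0$
$\frac{1}{-312095 + D{\left(99 \right)}} + M{\left(B{\left(16 \right)} \right)} = \frac{1}{-312095 + 99} + 0 = \frac{1}{-311996} + 0 = - \frac{1}{311996} + 0 = - \frac{1}{311996}$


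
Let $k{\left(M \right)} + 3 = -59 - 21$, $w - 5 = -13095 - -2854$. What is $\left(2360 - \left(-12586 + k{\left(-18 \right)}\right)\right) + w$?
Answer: $4793$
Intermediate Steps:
$w = -10236$ ($w = 5 - 10241 = -10236$)
$k{\left(M \right)} = -83$ ($k{\left(M \right)} = -3 - 80 = -83$)
$\left(2360 - \left(-12586 + k{\left(-18 \right)}\right)\right) + w = \left(2360 + \left(12586 - -83\right)\right) - 10236 = \left(2360 + \left(12586 + 83\right)\right) - 10236 = \left(2360 + 12669\right) - 10236 = 15029 - 10236 = 4793$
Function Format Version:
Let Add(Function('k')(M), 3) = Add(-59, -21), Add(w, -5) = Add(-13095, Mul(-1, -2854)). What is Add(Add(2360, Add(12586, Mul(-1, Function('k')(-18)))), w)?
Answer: 4793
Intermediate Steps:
w = -10236 (w = Add(5, Add(-13095, Mul(-1, -2854))) = Add(5, Add(-13095, 2854)) = Add(5, -10241) = -10236)
Function('k')(M) = -83 (Function('k')(M) = Add(-3, Add(-59, -21)) = Add(-3, -80) = -83)
Add(Add(2360, Add(12586, Mul(-1, Function('k')(-18)))), w) = Add(Add(2360, Add(12586, Mul(-1, -83))), -10236) = Add(Add(2360, Add(12586, 83)), -10236) = Add(Add(2360, 12669), -10236) = Add(15029, -10236) = 4793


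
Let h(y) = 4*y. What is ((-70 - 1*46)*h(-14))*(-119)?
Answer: -773024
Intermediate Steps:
((-70 - 1*46)*h(-14))*(-119) = ((-70 - 1*46)*(4*(-14)))*(-119) = ((-70 - 46)*(-56))*(-119) = -116*(-56)*(-119) = 6496*(-119) = -773024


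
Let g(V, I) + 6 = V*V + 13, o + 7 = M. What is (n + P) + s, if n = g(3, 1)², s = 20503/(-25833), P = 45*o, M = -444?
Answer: -517687990/25833 ≈ -20040.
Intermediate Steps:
o = -451 (o = -7 - 444 = -451)
P = -20295 (P = 45*(-451) = -20295)
s = -20503/25833 (s = 20503*(-1/25833) = -20503/25833 ≈ -0.79367)
g(V, I) = 7 + V² (g(V, I) = -6 + (V*V + 13) = -6 + (V² + 13) = -6 + (13 + V²) = 7 + V²)
n = 256 (n = (7 + 3²)² = (7 + 9)² = 16² = 256)
(n + P) + s = (256 - 20295) - 20503/25833 = -20039 - 20503/25833 = -517687990/25833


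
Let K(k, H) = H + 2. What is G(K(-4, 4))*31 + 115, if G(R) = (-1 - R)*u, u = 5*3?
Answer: -3140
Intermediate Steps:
K(k, H) = 2 + H
u = 15
G(R) = -15 - 15*R (G(R) = (-1 - R)*15 = -15 - 15*R)
G(K(-4, 4))*31 + 115 = (-15 - 15*(2 + 4))*31 + 115 = (-15 - 15*6)*31 + 115 = (-15 - 90)*31 + 115 = -105*31 + 115 = -3255 + 115 = -3140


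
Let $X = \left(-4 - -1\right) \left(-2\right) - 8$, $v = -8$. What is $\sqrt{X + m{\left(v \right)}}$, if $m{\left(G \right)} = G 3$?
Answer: $i \sqrt{26} \approx 5.099 i$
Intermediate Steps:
$X = -2$ ($X = \left(-4 + 1\right) \left(-2\right) - 8 = \left(-3\right) \left(-2\right) - 8 = 6 - 8 = -2$)
$m{\left(G \right)} = 3 G$
$\sqrt{X + m{\left(v \right)}} = \sqrt{-2 + 3 \left(-8\right)} = \sqrt{-2 - 24} = \sqrt{-26} = i \sqrt{26}$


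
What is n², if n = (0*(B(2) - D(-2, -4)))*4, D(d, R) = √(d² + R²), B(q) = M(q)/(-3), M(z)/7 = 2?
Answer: 0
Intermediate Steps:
M(z) = 14 (M(z) = 7*2 = 14)
B(q) = -14/3 (B(q) = 14/(-3) = 14*(-⅓) = -14/3)
D(d, R) = √(R² + d²)
n = 0 (n = (0*(-14/3 - √((-4)² + (-2)²)))*4 = (0*(-14/3 - √(16 + 4)))*4 = (0*(-14/3 - √20))*4 = (0*(-14/3 - 2*√5))*4 = 0*4 = 0)
n² = 0² = 0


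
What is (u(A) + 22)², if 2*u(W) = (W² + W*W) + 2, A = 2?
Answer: 729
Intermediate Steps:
u(W) = 1 + W² (u(W) = ((W² + W*W) + 2)/2 = ((W² + W²) + 2)/2 = (2*W² + 2)/2 = (2 + 2*W²)/2 = 1 + W²)
(u(A) + 22)² = ((1 + 2²) + 22)² = ((1 + 4) + 22)² = (5 + 22)² = 27² = 729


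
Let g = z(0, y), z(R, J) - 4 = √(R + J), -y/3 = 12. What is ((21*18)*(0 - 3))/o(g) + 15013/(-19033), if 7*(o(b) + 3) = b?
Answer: 2563547993/6185725 + 47628*I/325 ≈ 414.43 + 146.55*I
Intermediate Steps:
y = -36 (y = -3*12 = -36)
z(R, J) = 4 + √(J + R) (z(R, J) = 4 + √(R + J) = 4 + √(J + R))
g = 4 + 6*I (g = 4 + √(-36 + 0) = 4 + √(-36) = 4 + 6*I ≈ 4.0 + 6.0*I)
o(b) = -3 + b/7
((21*18)*(0 - 3))/o(g) + 15013/(-19033) = ((21*18)*(0 - 3))/(-3 + (4 + 6*I)/7) + 15013/(-19033) = (378*(-3))/(-3 + (4/7 + 6*I/7)) + 15013*(-1/19033) = -1134*49*(-17/7 - 6*I/7)/325 - 15013/19033 = -55566*(-17/7 - 6*I/7)/325 - 15013/19033 = -15013/19033 - 55566*(-17/7 - 6*I/7)/325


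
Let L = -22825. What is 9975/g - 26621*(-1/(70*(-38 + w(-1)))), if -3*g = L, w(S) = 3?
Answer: -3053189/319550 ≈ -9.5547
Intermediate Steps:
g = 22825/3 (g = -1/3*(-22825) = 22825/3 ≈ 7608.3)
9975/g - 26621*(-1/(70*(-38 + w(-1)))) = 9975/(22825/3) - 26621*(-1/(70*(-38 + 3))) = 9975*(3/22825) - 26621/((-70*(-35))) = 1197/913 - 26621/2450 = 1197/913 - 26621*1/2450 = 1197/913 - 3803/350 = -3053189/319550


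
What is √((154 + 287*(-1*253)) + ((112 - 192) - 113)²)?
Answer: 6*I*√978 ≈ 187.64*I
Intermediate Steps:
√((154 + 287*(-1*253)) + ((112 - 192) - 113)²) = √((154 + 287*(-253)) + (-80 - 113)²) = √((154 - 72611) + (-193)²) = √(-72457 + 37249) = √(-35208) = 6*I*√978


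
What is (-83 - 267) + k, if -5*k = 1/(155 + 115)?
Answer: -472501/1350 ≈ -350.00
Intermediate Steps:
k = -1/1350 (k = -1/(5*(155 + 115)) = -⅕/270 = -⅕*1/270 = -1/1350 ≈ -0.00074074)
(-83 - 267) + k = (-83 - 267) - 1/1350 = -350 - 1/1350 = -472501/1350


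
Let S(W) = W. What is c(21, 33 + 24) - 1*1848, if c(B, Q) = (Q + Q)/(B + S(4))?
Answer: -46086/25 ≈ -1843.4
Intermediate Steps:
c(B, Q) = 2*Q/(4 + B) (c(B, Q) = (Q + Q)/(B + 4) = (2*Q)/(4 + B) = 2*Q/(4 + B))
c(21, 33 + 24) - 1*1848 = 2*(33 + 24)/(4 + 21) - 1*1848 = 2*57/25 - 1848 = 2*57*(1/25) - 1848 = 114/25 - 1848 = -46086/25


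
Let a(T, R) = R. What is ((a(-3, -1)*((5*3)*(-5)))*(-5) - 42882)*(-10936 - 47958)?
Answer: 2547577758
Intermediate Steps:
((a(-3, -1)*((5*3)*(-5)))*(-5) - 42882)*(-10936 - 47958) = (-5*3*(-5)*(-5) - 42882)*(-10936 - 47958) = (-15*(-5)*(-5) - 42882)*(-58894) = (-1*(-75)*(-5) - 42882)*(-58894) = (75*(-5) - 42882)*(-58894) = (-375 - 42882)*(-58894) = -43257*(-58894) = 2547577758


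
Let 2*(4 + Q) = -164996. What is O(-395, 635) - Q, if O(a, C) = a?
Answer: 82107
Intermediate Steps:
Q = -82502 (Q = -4 + (1/2)*(-164996) = -4 - 82498 = -82502)
O(-395, 635) - Q = -395 - 1*(-82502) = -395 + 82502 = 82107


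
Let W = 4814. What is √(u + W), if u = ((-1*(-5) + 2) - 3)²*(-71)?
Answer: √3678 ≈ 60.646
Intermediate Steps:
u = -1136 (u = ((5 + 2) - 3)²*(-71) = (7 - 3)²*(-71) = 4²*(-71) = 16*(-71) = -1136)
√(u + W) = √(-1136 + 4814) = √3678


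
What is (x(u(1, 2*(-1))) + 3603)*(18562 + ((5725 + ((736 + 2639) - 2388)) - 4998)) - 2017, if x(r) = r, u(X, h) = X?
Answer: 73072687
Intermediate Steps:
(x(u(1, 2*(-1))) + 3603)*(18562 + ((5725 + ((736 + 2639) - 2388)) - 4998)) - 2017 = (1 + 3603)*(18562 + ((5725 + ((736 + 2639) - 2388)) - 4998)) - 2017 = 3604*(18562 + ((5725 + (3375 - 2388)) - 4998)) - 2017 = 3604*(18562 + ((5725 + 987) - 4998)) - 2017 = 3604*(18562 + (6712 - 4998)) - 2017 = 3604*(18562 + 1714) - 2017 = 3604*20276 - 2017 = 73074704 - 2017 = 73072687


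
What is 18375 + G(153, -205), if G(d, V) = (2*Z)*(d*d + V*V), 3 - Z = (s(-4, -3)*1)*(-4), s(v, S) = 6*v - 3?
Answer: -13722765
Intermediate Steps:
s(v, S) = -3 + 6*v
Z = -105 (Z = 3 - (-3 + 6*(-4))*1*(-4) = 3 - (-3 - 24)*1*(-4) = 3 - (-27*1)*(-4) = 3 - (-27)*(-4) = 3 - 1*108 = 3 - 108 = -105)
G(d, V) = -210*V**2 - 210*d**2 (G(d, V) = (2*(-105))*(d*d + V*V) = -210*(d**2 + V**2) = -210*(V**2 + d**2) = -210*V**2 - 210*d**2)
18375 + G(153, -205) = 18375 + (-210*(-205)**2 - 210*153**2) = 18375 + (-210*42025 - 210*23409) = 18375 + (-8825250 - 4915890) = 18375 - 13741140 = -13722765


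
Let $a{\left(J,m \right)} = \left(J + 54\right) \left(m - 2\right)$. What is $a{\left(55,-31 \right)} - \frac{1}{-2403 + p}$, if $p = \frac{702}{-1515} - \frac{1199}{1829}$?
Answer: $- \frac{7987326116707}{2220552416} \approx -3597.0$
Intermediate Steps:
$p = - \frac{1033481}{923645}$ ($p = 702 \left(- \frac{1}{1515}\right) - \frac{1199}{1829} = - \frac{234}{505} - \frac{1199}{1829} = - \frac{1033481}{923645} \approx -1.1189$)
$a{\left(J,m \right)} = \left(-2 + m\right) \left(54 + J\right)$ ($a{\left(J,m \right)} = \left(54 + J\right) \left(-2 + m\right) = \left(-2 + m\right) \left(54 + J\right)$)
$a{\left(55,-31 \right)} - \frac{1}{-2403 + p} = \left(-108 - 110 + 54 \left(-31\right) + 55 \left(-31\right)\right) - \frac{1}{-2403 - \frac{1033481}{923645}} = \left(-108 - 110 - 1674 - 1705\right) - \frac{1}{- \frac{2220552416}{923645}} = -3597 - - \frac{923645}{2220552416} = -3597 + \frac{923645}{2220552416} = - \frac{7987326116707}{2220552416}$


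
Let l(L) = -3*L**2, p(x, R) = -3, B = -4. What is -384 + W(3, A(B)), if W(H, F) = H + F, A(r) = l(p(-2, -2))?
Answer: -408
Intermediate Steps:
A(r) = -27 (A(r) = -3*(-3)**2 = -3*9 = -27)
W(H, F) = F + H
-384 + W(3, A(B)) = -384 + (-27 + 3) = -384 - 24 = -408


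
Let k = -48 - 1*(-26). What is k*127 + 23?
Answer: -2771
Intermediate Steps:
k = -22 (k = -48 + 26 = -22)
k*127 + 23 = -22*127 + 23 = -2794 + 23 = -2771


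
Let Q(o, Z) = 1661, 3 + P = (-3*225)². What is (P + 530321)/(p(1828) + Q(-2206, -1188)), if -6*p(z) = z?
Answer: 2957829/4069 ≈ 726.92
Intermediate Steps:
p(z) = -z/6
P = 455622 (P = -3 + (-3*225)² = -3 + (-675)² = -3 + 455625 = 455622)
(P + 530321)/(p(1828) + Q(-2206, -1188)) = (455622 + 530321)/(-⅙*1828 + 1661) = 985943/(-914/3 + 1661) = 985943/(4069/3) = 985943*(3/4069) = 2957829/4069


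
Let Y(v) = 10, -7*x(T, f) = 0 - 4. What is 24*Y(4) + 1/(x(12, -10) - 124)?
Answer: 207353/864 ≈ 239.99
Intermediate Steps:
x(T, f) = 4/7 (x(T, f) = -(0 - 4)/7 = -⅐*(-4) = 4/7)
24*Y(4) + 1/(x(12, -10) - 124) = 24*10 + 1/(4/7 - 124) = 240 + 1/(-864/7) = 240 - 7/864 = 207353/864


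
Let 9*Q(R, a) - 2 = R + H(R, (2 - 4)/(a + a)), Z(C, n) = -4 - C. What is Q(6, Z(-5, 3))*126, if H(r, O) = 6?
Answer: 196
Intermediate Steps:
Q(R, a) = 8/9 + R/9 (Q(R, a) = 2/9 + (R + 6)/9 = 2/9 + (6 + R)/9 = 2/9 + (⅔ + R/9) = 8/9 + R/9)
Q(6, Z(-5, 3))*126 = (8/9 + (⅑)*6)*126 = (8/9 + ⅔)*126 = (14/9)*126 = 196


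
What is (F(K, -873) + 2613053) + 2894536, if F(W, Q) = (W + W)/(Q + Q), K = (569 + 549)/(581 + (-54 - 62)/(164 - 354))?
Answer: 265663341403631/48235869 ≈ 5.5076e+6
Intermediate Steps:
K = 106210/55253 (K = 1118/(581 - 116/(-190)) = 1118/(581 - 116*(-1/190)) = 1118/(581 + 58/95) = 1118/(55253/95) = 1118*(95/55253) = 106210/55253 ≈ 1.9222)
F(W, Q) = W/Q (F(W, Q) = (2*W)/((2*Q)) = (2*W)*(1/(2*Q)) = W/Q)
(F(K, -873) + 2613053) + 2894536 = ((106210/55253)/(-873) + 2613053) + 2894536 = ((106210/55253)*(-1/873) + 2613053) + 2894536 = (-106210/48235869 + 2613053) + 2894536 = 126042882091847/48235869 + 2894536 = 265663341403631/48235869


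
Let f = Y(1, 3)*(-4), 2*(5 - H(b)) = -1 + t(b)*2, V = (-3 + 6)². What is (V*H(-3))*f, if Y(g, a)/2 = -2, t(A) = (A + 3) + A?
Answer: 1224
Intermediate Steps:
t(A) = 3 + 2*A (t(A) = (3 + A) + A = 3 + 2*A)
Y(g, a) = -4 (Y(g, a) = 2*(-2) = -4)
V = 9 (V = 3² = 9)
H(b) = 5/2 - 2*b (H(b) = 5 - (-1 + (3 + 2*b)*2)/2 = 5 - (-1 + (6 + 4*b))/2 = 5 - (5 + 4*b)/2 = 5 + (-5/2 - 2*b) = 5/2 - 2*b)
f = 16 (f = -4*(-4) = 16)
(V*H(-3))*f = (9*(5/2 - 2*(-3)))*16 = (9*(5/2 + 6))*16 = (9*(17/2))*16 = (153/2)*16 = 1224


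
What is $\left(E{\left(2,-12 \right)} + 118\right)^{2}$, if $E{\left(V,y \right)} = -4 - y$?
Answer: $15876$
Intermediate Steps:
$\left(E{\left(2,-12 \right)} + 118\right)^{2} = \left(\left(-4 - -12\right) + 118\right)^{2} = \left(\left(-4 + 12\right) + 118\right)^{2} = \left(8 + 118\right)^{2} = 126^{2} = 15876$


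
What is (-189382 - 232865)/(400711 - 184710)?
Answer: -422247/216001 ≈ -1.9548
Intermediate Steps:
(-189382 - 232865)/(400711 - 184710) = -422247/216001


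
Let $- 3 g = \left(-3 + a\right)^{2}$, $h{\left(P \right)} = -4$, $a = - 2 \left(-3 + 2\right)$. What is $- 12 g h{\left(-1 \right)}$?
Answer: $-16$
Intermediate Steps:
$a = 2$ ($a = \left(-2\right) \left(-1\right) = 2$)
$g = - \frac{1}{3}$ ($g = - \frac{\left(-3 + 2\right)^{2}}{3} = - \frac{\left(-1\right)^{2}}{3} = \left(- \frac{1}{3}\right) 1 = - \frac{1}{3} \approx -0.33333$)
$- 12 g h{\left(-1 \right)} = \left(-12\right) \left(- \frac{1}{3}\right) \left(-4\right) = 4 \left(-4\right) = -16$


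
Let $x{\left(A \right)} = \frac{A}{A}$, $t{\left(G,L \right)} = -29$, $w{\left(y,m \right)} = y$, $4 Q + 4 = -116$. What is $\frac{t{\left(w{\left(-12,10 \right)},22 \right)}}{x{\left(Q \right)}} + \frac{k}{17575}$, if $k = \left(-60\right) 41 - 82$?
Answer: $- \frac{512217}{17575} \approx -29.145$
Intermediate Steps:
$Q = -30$ ($Q = -1 + \frac{1}{4} \left(-116\right) = -1 - 29 = -30$)
$x{\left(A \right)} = 1$
$k = -2542$ ($k = -2460 - 82 = -2542$)
$\frac{t{\left(w{\left(-12,10 \right)},22 \right)}}{x{\left(Q \right)}} + \frac{k}{17575} = - \frac{29}{1} - \frac{2542}{17575} = \left(-29\right) 1 - \frac{2542}{17575} = -29 - \frac{2542}{17575} = - \frac{512217}{17575}$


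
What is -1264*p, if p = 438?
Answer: -553632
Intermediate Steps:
-1264*p = -1264*438 = -553632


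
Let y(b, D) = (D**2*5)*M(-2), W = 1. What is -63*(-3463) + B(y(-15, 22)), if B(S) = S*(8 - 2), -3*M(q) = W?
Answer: 213329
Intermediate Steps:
M(q) = -1/3 (M(q) = -1/3*1 = -1/3)
y(b, D) = -5*D**2/3 (y(b, D) = (D**2*5)*(-1/3) = (5*D**2)*(-1/3) = -5*D**2/3)
B(S) = 6*S (B(S) = S*6 = 6*S)
-63*(-3463) + B(y(-15, 22)) = -63*(-3463) + 6*(-5/3*22**2) = 218169 + 6*(-5/3*484) = 218169 + 6*(-2420/3) = 218169 - 4840 = 213329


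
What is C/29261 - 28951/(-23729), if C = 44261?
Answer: 1897404480/694334269 ≈ 2.7327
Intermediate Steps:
C/29261 - 28951/(-23729) = 44261/29261 - 28951/(-23729) = 44261*(1/29261) - 28951*(-1/23729) = 44261/29261 + 28951/23729 = 1897404480/694334269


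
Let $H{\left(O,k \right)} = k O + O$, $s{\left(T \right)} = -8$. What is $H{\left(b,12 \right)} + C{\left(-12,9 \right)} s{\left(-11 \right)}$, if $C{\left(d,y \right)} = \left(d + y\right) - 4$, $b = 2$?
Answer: $82$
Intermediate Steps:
$H{\left(O,k \right)} = O + O k$ ($H{\left(O,k \right)} = O k + O = O + O k$)
$C{\left(d,y \right)} = -4 + d + y$
$H{\left(b,12 \right)} + C{\left(-12,9 \right)} s{\left(-11 \right)} = 2 \left(1 + 12\right) + \left(-4 - 12 + 9\right) \left(-8\right) = 2 \cdot 13 - -56 = 26 + 56 = 82$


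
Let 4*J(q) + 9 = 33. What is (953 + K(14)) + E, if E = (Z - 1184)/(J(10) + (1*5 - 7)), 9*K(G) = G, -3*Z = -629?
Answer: 25595/36 ≈ 710.97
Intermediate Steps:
Z = 629/3 (Z = -1/3*(-629) = 629/3 ≈ 209.67)
J(q) = 6 (J(q) = -9/4 + (1/4)*33 = -9/4 + 33/4 = 6)
K(G) = G/9
E = -2923/12 (E = (629/3 - 1184)/(6 + (1*5 - 7)) = -2923/(3*(6 + (5 - 7))) = -2923/(3*(6 - 2)) = -2923/3/4 = -2923/3*1/4 = -2923/12 ≈ -243.58)
(953 + K(14)) + E = (953 + (1/9)*14) - 2923/12 = (953 + 14/9) - 2923/12 = 8591/9 - 2923/12 = 25595/36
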